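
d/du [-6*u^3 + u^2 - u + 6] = -18*u^2 + 2*u - 1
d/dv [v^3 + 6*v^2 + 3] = 3*v*(v + 4)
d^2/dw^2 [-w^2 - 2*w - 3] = -2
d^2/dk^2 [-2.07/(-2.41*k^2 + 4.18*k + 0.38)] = (24.045534*k^2 - 41.705532*k - 2.07*(4.82*k - 4.18)*(9.64*k - 8.36) - 3.791412)/(-2.41*k^2 + 4.18*k + 0.38)^3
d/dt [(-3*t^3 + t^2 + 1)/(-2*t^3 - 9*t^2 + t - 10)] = (29*t^4 - 6*t^3 + 97*t^2 - 2*t - 1)/(4*t^6 + 36*t^5 + 77*t^4 + 22*t^3 + 181*t^2 - 20*t + 100)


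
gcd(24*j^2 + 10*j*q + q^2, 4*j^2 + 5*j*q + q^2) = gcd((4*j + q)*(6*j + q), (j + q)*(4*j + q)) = 4*j + q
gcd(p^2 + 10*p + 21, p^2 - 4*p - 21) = p + 3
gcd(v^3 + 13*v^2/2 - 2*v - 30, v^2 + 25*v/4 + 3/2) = v + 6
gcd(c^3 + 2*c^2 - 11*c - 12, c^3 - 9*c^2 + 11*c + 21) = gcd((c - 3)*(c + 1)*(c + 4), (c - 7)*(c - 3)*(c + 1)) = c^2 - 2*c - 3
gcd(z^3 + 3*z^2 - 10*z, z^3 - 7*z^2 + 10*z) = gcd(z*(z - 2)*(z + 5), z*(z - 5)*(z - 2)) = z^2 - 2*z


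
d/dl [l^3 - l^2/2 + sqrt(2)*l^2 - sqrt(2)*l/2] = 3*l^2 - l + 2*sqrt(2)*l - sqrt(2)/2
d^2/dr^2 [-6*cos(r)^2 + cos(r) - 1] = -cos(r) + 12*cos(2*r)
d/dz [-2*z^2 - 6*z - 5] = -4*z - 6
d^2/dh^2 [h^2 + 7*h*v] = 2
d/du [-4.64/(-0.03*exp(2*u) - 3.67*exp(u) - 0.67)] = (-0.2784*exp(u) - 17.0288)*exp(u)/(0.03*exp(2*u) + 3.67*exp(u) + 0.67)^2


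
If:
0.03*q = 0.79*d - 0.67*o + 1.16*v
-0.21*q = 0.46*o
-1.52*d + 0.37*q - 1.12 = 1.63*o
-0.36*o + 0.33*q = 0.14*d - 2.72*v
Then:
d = -0.07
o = -0.42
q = 0.91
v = -0.17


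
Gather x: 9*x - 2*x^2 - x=-2*x^2 + 8*x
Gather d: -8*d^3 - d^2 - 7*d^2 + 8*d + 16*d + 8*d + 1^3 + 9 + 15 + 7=-8*d^3 - 8*d^2 + 32*d + 32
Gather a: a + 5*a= 6*a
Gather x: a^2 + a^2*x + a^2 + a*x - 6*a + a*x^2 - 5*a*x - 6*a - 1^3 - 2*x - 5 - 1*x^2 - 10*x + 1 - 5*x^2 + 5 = 2*a^2 - 12*a + x^2*(a - 6) + x*(a^2 - 4*a - 12)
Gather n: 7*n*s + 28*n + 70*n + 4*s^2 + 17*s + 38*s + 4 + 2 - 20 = n*(7*s + 98) + 4*s^2 + 55*s - 14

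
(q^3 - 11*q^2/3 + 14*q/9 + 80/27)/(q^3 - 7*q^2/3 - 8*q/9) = (9*q^2 - 9*q - 10)/(3*q*(3*q + 1))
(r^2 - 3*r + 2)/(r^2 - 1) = (r - 2)/(r + 1)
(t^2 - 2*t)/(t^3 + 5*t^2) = (t - 2)/(t*(t + 5))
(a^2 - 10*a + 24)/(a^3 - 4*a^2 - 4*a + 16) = (a - 6)/(a^2 - 4)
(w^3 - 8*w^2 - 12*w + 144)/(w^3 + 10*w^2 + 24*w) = (w^2 - 12*w + 36)/(w*(w + 6))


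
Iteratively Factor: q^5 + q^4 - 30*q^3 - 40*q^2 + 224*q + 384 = (q + 4)*(q^4 - 3*q^3 - 18*q^2 + 32*q + 96) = (q - 4)*(q + 4)*(q^3 + q^2 - 14*q - 24) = (q - 4)^2*(q + 4)*(q^2 + 5*q + 6) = (q - 4)^2*(q + 3)*(q + 4)*(q + 2)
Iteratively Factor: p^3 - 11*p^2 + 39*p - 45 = (p - 3)*(p^2 - 8*p + 15) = (p - 3)^2*(p - 5)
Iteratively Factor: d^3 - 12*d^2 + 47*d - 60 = (d - 5)*(d^2 - 7*d + 12) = (d - 5)*(d - 4)*(d - 3)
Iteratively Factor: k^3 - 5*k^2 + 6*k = (k - 3)*(k^2 - 2*k) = k*(k - 3)*(k - 2)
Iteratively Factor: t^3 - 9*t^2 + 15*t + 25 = (t + 1)*(t^2 - 10*t + 25) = (t - 5)*(t + 1)*(t - 5)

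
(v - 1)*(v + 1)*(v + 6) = v^3 + 6*v^2 - v - 6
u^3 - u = u*(u - 1)*(u + 1)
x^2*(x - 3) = x^3 - 3*x^2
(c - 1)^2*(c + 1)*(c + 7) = c^4 + 6*c^3 - 8*c^2 - 6*c + 7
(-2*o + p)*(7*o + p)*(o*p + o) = -14*o^3*p - 14*o^3 + 5*o^2*p^2 + 5*o^2*p + o*p^3 + o*p^2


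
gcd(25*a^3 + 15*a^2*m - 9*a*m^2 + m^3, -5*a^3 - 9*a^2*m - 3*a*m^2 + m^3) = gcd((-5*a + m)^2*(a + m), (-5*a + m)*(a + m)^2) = 5*a^2 + 4*a*m - m^2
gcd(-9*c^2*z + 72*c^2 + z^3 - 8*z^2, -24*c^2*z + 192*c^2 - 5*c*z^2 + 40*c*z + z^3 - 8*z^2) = 3*c*z - 24*c + z^2 - 8*z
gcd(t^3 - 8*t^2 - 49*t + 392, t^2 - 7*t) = t - 7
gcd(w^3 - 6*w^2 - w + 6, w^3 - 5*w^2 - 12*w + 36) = w - 6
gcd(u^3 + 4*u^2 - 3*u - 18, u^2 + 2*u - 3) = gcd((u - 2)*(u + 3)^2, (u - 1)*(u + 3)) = u + 3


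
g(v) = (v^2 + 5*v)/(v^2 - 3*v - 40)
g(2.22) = -0.38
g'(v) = (3 - 2*v)*(v^2 + 5*v)/(v^2 - 3*v - 40)^2 + (2*v + 5)/(v^2 - 3*v - 40) = -8/(v^2 - 16*v + 64)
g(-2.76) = 0.26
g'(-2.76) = -0.07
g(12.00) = 3.00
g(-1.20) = 0.13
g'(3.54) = -0.40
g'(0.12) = -0.13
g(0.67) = -0.09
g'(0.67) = -0.15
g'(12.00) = -0.50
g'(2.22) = -0.24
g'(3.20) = -0.35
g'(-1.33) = -0.09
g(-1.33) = 0.14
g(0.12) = -0.02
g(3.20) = -0.67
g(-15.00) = 0.65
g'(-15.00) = -0.02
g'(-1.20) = -0.09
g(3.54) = -0.79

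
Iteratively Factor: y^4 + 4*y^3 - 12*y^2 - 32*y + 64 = (y + 4)*(y^3 - 12*y + 16) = (y - 2)*(y + 4)*(y^2 + 2*y - 8) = (y - 2)*(y + 4)^2*(y - 2)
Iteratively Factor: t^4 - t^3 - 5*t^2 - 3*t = (t + 1)*(t^3 - 2*t^2 - 3*t) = t*(t + 1)*(t^2 - 2*t - 3) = t*(t + 1)^2*(t - 3)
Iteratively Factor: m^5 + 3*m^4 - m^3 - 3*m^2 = (m)*(m^4 + 3*m^3 - m^2 - 3*m) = m*(m - 1)*(m^3 + 4*m^2 + 3*m) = m*(m - 1)*(m + 1)*(m^2 + 3*m) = m*(m - 1)*(m + 1)*(m + 3)*(m)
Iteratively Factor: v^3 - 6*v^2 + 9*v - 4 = (v - 1)*(v^2 - 5*v + 4) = (v - 4)*(v - 1)*(v - 1)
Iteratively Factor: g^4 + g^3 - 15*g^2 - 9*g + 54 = (g + 3)*(g^3 - 2*g^2 - 9*g + 18) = (g - 2)*(g + 3)*(g^2 - 9) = (g - 3)*(g - 2)*(g + 3)*(g + 3)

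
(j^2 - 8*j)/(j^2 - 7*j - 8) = j/(j + 1)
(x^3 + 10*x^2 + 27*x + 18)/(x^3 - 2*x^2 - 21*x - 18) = (x + 6)/(x - 6)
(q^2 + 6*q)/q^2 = (q + 6)/q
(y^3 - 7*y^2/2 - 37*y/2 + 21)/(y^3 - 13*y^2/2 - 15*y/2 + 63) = (2*y^2 + 5*y - 7)/(2*y^2 - y - 21)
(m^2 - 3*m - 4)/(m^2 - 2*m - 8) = (m + 1)/(m + 2)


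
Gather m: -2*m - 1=-2*m - 1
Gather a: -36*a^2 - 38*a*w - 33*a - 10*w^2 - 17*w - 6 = -36*a^2 + a*(-38*w - 33) - 10*w^2 - 17*w - 6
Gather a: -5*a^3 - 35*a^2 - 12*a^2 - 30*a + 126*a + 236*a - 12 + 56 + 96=-5*a^3 - 47*a^2 + 332*a + 140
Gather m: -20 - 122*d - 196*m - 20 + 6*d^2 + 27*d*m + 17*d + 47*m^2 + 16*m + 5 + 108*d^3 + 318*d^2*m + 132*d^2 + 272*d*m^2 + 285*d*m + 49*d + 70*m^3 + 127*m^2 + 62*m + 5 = 108*d^3 + 138*d^2 - 56*d + 70*m^3 + m^2*(272*d + 174) + m*(318*d^2 + 312*d - 118) - 30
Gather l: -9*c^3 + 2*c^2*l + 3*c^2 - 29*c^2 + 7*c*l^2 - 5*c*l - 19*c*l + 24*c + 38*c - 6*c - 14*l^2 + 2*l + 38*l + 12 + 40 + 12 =-9*c^3 - 26*c^2 + 56*c + l^2*(7*c - 14) + l*(2*c^2 - 24*c + 40) + 64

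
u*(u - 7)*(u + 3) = u^3 - 4*u^2 - 21*u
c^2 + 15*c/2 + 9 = (c + 3/2)*(c + 6)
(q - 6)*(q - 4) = q^2 - 10*q + 24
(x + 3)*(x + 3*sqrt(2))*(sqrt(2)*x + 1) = sqrt(2)*x^3 + 3*sqrt(2)*x^2 + 7*x^2 + 3*sqrt(2)*x + 21*x + 9*sqrt(2)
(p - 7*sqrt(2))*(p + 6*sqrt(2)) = p^2 - sqrt(2)*p - 84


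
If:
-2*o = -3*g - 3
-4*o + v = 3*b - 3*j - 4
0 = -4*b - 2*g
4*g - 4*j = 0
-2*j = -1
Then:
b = -1/4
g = 1/2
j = 1/2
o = 9/4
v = 11/4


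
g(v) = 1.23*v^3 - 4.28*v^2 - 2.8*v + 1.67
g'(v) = 3.69*v^2 - 8.56*v - 2.8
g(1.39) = -7.19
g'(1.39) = -7.57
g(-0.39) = 2.04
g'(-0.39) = 1.10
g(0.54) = -0.90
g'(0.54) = -6.35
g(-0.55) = 1.71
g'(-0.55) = 3.02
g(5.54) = 63.94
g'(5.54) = 63.03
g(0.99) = -4.10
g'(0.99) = -7.66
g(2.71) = -12.87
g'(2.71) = 1.10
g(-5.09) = -257.17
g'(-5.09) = 136.37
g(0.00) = 1.67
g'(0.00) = -2.80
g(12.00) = 1477.19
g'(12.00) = 425.84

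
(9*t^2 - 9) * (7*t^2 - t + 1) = 63*t^4 - 9*t^3 - 54*t^2 + 9*t - 9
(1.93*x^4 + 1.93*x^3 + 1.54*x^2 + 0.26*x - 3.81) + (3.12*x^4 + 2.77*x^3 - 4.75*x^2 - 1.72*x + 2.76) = 5.05*x^4 + 4.7*x^3 - 3.21*x^2 - 1.46*x - 1.05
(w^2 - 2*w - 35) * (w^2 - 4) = w^4 - 2*w^3 - 39*w^2 + 8*w + 140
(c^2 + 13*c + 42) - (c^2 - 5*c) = 18*c + 42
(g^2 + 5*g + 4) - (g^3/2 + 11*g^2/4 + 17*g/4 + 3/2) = -g^3/2 - 7*g^2/4 + 3*g/4 + 5/2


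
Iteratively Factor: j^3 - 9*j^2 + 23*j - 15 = (j - 1)*(j^2 - 8*j + 15) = (j - 5)*(j - 1)*(j - 3)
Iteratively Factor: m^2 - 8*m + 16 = (m - 4)*(m - 4)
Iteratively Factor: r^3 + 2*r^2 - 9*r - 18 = (r + 3)*(r^2 - r - 6) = (r - 3)*(r + 3)*(r + 2)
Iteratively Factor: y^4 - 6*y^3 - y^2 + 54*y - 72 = (y + 3)*(y^3 - 9*y^2 + 26*y - 24) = (y - 4)*(y + 3)*(y^2 - 5*y + 6) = (y - 4)*(y - 2)*(y + 3)*(y - 3)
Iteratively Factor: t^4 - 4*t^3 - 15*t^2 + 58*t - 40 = (t - 2)*(t^3 - 2*t^2 - 19*t + 20) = (t - 2)*(t - 1)*(t^2 - t - 20) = (t - 2)*(t - 1)*(t + 4)*(t - 5)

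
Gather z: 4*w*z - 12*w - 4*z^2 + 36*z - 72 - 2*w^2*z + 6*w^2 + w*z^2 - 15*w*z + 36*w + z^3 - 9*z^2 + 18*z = 6*w^2 + 24*w + z^3 + z^2*(w - 13) + z*(-2*w^2 - 11*w + 54) - 72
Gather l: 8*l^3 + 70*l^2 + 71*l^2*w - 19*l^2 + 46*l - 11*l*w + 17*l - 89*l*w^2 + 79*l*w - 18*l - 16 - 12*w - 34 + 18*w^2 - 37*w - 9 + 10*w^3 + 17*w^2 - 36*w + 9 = 8*l^3 + l^2*(71*w + 51) + l*(-89*w^2 + 68*w + 45) + 10*w^3 + 35*w^2 - 85*w - 50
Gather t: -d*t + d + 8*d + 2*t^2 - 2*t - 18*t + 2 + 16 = 9*d + 2*t^2 + t*(-d - 20) + 18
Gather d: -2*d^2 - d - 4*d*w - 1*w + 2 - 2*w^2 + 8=-2*d^2 + d*(-4*w - 1) - 2*w^2 - w + 10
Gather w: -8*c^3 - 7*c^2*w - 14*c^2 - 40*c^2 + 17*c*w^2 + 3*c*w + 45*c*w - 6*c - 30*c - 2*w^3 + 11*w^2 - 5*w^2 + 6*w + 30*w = -8*c^3 - 54*c^2 - 36*c - 2*w^3 + w^2*(17*c + 6) + w*(-7*c^2 + 48*c + 36)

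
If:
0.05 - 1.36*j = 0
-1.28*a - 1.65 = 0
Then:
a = -1.29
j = 0.04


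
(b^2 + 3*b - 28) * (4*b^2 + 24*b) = 4*b^4 + 36*b^3 - 40*b^2 - 672*b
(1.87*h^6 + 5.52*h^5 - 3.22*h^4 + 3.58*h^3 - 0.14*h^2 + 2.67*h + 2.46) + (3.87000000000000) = 1.87*h^6 + 5.52*h^5 - 3.22*h^4 + 3.58*h^3 - 0.14*h^2 + 2.67*h + 6.33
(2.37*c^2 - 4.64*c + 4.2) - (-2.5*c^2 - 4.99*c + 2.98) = 4.87*c^2 + 0.350000000000001*c + 1.22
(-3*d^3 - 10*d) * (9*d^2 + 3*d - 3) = -27*d^5 - 9*d^4 - 81*d^3 - 30*d^2 + 30*d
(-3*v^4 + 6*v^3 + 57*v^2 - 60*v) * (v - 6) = -3*v^5 + 24*v^4 + 21*v^3 - 402*v^2 + 360*v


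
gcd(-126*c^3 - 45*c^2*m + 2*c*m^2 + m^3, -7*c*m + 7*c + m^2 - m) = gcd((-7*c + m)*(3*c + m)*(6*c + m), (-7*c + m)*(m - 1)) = 7*c - m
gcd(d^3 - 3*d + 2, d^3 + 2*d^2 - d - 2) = d^2 + d - 2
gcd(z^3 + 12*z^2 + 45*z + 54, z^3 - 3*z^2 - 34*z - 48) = z + 3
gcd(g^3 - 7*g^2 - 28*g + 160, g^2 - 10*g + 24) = g - 4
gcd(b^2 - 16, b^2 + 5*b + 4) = b + 4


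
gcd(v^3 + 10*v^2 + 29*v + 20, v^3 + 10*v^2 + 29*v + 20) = v^3 + 10*v^2 + 29*v + 20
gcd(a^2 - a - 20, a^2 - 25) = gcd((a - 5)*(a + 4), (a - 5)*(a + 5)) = a - 5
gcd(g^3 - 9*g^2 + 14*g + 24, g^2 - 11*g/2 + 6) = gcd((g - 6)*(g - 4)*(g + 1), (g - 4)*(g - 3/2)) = g - 4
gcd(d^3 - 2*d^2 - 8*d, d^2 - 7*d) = d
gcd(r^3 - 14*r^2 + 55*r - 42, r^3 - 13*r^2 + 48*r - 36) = r^2 - 7*r + 6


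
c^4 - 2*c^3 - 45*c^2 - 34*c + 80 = (c - 8)*(c - 1)*(c + 2)*(c + 5)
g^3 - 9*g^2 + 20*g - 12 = (g - 6)*(g - 2)*(g - 1)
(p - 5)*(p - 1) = p^2 - 6*p + 5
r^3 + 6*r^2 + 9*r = r*(r + 3)^2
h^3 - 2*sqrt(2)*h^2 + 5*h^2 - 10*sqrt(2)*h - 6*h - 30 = (h + 5)*(h - 3*sqrt(2))*(h + sqrt(2))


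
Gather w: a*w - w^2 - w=-w^2 + w*(a - 1)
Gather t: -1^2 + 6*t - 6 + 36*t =42*t - 7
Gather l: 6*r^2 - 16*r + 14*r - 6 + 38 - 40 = 6*r^2 - 2*r - 8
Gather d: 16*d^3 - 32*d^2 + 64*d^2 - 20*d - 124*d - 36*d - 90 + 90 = 16*d^3 + 32*d^2 - 180*d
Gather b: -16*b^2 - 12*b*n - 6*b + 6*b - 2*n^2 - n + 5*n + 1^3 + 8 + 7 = -16*b^2 - 12*b*n - 2*n^2 + 4*n + 16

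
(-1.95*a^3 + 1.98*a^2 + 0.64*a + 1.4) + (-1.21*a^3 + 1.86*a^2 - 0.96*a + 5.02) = -3.16*a^3 + 3.84*a^2 - 0.32*a + 6.42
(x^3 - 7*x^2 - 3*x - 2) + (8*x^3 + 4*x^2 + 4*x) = 9*x^3 - 3*x^2 + x - 2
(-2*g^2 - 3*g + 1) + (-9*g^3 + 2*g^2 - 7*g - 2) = -9*g^3 - 10*g - 1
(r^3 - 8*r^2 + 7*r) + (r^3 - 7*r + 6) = 2*r^3 - 8*r^2 + 6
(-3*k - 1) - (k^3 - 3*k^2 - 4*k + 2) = -k^3 + 3*k^2 + k - 3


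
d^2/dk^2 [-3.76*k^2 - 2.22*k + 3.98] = -7.52000000000000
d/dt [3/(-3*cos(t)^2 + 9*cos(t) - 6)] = (3 - 2*cos(t))*sin(t)/(cos(t)^2 - 3*cos(t) + 2)^2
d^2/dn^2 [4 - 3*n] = 0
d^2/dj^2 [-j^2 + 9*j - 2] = -2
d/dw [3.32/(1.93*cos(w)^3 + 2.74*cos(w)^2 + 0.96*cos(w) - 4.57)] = (19.2228*cos(w)^2 + 18.1936*cos(w) + 3.1872)*sin(w)/(1.93*cos(w)^3 + 2.74*cos(w)^2 + 0.96*cos(w) - 4.57)^2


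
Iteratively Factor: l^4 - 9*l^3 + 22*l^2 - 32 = (l - 2)*(l^3 - 7*l^2 + 8*l + 16) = (l - 4)*(l - 2)*(l^2 - 3*l - 4) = (l - 4)^2*(l - 2)*(l + 1)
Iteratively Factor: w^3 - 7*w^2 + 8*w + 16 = (w + 1)*(w^2 - 8*w + 16) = (w - 4)*(w + 1)*(w - 4)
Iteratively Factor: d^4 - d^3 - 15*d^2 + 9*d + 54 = (d - 3)*(d^3 + 2*d^2 - 9*d - 18) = (d - 3)^2*(d^2 + 5*d + 6) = (d - 3)^2*(d + 3)*(d + 2)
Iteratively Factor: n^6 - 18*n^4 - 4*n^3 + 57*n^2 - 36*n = (n - 1)*(n^5 + n^4 - 17*n^3 - 21*n^2 + 36*n) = n*(n - 1)*(n^4 + n^3 - 17*n^2 - 21*n + 36) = n*(n - 1)*(n + 3)*(n^3 - 2*n^2 - 11*n + 12) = n*(n - 1)*(n + 3)^2*(n^2 - 5*n + 4) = n*(n - 1)^2*(n + 3)^2*(n - 4)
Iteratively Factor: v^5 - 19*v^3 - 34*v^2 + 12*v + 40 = (v + 2)*(v^4 - 2*v^3 - 15*v^2 - 4*v + 20) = (v - 1)*(v + 2)*(v^3 - v^2 - 16*v - 20) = (v - 1)*(v + 2)^2*(v^2 - 3*v - 10) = (v - 1)*(v + 2)^3*(v - 5)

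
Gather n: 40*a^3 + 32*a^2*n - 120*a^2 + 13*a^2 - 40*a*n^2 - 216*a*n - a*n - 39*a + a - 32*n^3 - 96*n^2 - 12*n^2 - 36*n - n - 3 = 40*a^3 - 107*a^2 - 38*a - 32*n^3 + n^2*(-40*a - 108) + n*(32*a^2 - 217*a - 37) - 3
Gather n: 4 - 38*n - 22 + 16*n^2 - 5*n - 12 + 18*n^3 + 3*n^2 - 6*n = 18*n^3 + 19*n^2 - 49*n - 30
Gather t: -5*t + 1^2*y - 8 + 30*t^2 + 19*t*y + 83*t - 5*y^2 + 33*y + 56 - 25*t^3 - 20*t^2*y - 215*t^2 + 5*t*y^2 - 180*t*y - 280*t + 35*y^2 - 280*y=-25*t^3 + t^2*(-20*y - 185) + t*(5*y^2 - 161*y - 202) + 30*y^2 - 246*y + 48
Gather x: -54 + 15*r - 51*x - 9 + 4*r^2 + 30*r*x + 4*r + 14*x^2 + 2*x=4*r^2 + 19*r + 14*x^2 + x*(30*r - 49) - 63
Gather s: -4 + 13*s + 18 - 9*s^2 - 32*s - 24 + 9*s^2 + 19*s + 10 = 0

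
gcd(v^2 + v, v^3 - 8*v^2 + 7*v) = v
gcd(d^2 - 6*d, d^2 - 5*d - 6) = d - 6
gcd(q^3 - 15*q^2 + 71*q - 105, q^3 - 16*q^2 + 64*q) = 1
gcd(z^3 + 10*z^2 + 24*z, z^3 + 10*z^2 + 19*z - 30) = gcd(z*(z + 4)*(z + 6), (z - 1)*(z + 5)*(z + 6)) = z + 6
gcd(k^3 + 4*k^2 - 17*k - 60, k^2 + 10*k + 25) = k + 5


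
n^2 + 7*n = n*(n + 7)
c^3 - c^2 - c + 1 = (c - 1)^2*(c + 1)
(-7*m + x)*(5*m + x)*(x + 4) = -35*m^2*x - 140*m^2 - 2*m*x^2 - 8*m*x + x^3 + 4*x^2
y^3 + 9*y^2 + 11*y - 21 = (y - 1)*(y + 3)*(y + 7)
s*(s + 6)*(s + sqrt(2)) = s^3 + sqrt(2)*s^2 + 6*s^2 + 6*sqrt(2)*s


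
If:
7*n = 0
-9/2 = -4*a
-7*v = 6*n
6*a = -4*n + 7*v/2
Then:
No Solution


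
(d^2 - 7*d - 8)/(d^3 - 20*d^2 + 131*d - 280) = (d + 1)/(d^2 - 12*d + 35)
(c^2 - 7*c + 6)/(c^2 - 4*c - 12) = (c - 1)/(c + 2)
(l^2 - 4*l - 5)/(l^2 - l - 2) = (l - 5)/(l - 2)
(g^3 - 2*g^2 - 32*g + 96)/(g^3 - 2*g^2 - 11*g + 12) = (g^2 + 2*g - 24)/(g^2 + 2*g - 3)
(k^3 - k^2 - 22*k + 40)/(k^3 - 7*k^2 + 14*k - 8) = (k + 5)/(k - 1)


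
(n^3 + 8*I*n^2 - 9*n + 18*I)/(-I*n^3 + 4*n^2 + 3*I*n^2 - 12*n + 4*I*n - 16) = (I*n^3 - 8*n^2 - 9*I*n - 18)/(n^3 + n^2*(-3 + 4*I) + n*(-4 - 12*I) - 16*I)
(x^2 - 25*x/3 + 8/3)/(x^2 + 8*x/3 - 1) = (x - 8)/(x + 3)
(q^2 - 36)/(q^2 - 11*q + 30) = (q + 6)/(q - 5)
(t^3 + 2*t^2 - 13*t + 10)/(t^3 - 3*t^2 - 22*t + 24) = (t^2 + 3*t - 10)/(t^2 - 2*t - 24)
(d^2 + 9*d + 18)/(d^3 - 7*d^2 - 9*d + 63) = (d + 6)/(d^2 - 10*d + 21)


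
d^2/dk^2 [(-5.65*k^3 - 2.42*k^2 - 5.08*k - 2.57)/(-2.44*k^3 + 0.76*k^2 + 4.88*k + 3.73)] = (49.770144*k^6 + 585.119808*k^5 + 917.040816*k^4 + 578.060184*k^3 + 956.006784*k^2 + 582.772806*k - 9.76280399999999)/(14.526784*k^9 - 13.574208*k^8 - 82.932672*k^7 - 12.762928*k^6 + 207.366816*k^5 + 205.72296*k^4 - 97.374788*k^3 - 298.204548*k^2 - 203.684856*k - 51.895117)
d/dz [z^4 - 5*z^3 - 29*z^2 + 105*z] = 4*z^3 - 15*z^2 - 58*z + 105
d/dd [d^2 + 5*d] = 2*d + 5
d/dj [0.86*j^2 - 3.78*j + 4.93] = 1.72*j - 3.78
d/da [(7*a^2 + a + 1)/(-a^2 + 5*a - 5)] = 2*(18*a^2 - 34*a - 5)/(a^4 - 10*a^3 + 35*a^2 - 50*a + 25)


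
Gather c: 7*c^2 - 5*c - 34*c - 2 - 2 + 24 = 7*c^2 - 39*c + 20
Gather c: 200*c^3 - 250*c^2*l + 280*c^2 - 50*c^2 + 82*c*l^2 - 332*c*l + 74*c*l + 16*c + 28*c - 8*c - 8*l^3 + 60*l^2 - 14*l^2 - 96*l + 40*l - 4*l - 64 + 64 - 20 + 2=200*c^3 + c^2*(230 - 250*l) + c*(82*l^2 - 258*l + 36) - 8*l^3 + 46*l^2 - 60*l - 18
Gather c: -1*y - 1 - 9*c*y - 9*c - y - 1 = c*(-9*y - 9) - 2*y - 2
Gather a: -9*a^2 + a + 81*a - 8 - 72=-9*a^2 + 82*a - 80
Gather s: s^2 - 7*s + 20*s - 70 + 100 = s^2 + 13*s + 30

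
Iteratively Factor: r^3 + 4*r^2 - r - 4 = (r + 1)*(r^2 + 3*r - 4) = (r + 1)*(r + 4)*(r - 1)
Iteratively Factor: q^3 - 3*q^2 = (q)*(q^2 - 3*q) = q*(q - 3)*(q)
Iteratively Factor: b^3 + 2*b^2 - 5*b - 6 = (b + 3)*(b^2 - b - 2) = (b + 1)*(b + 3)*(b - 2)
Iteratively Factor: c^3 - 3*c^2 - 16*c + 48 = (c - 4)*(c^2 + c - 12) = (c - 4)*(c - 3)*(c + 4)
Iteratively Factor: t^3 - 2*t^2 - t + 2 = (t - 1)*(t^2 - t - 2) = (t - 2)*(t - 1)*(t + 1)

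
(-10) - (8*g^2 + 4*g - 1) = -8*g^2 - 4*g - 9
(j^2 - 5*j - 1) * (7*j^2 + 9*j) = 7*j^4 - 26*j^3 - 52*j^2 - 9*j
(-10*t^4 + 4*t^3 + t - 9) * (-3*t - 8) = 30*t^5 + 68*t^4 - 32*t^3 - 3*t^2 + 19*t + 72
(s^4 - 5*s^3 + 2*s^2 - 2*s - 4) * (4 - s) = -s^5 + 9*s^4 - 22*s^3 + 10*s^2 - 4*s - 16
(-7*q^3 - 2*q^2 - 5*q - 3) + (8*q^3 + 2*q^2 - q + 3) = q^3 - 6*q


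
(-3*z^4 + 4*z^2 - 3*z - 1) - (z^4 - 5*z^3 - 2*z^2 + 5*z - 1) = -4*z^4 + 5*z^3 + 6*z^2 - 8*z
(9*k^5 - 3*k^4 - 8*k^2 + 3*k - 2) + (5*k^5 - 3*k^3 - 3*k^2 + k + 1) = 14*k^5 - 3*k^4 - 3*k^3 - 11*k^2 + 4*k - 1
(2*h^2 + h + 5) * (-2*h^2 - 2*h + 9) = -4*h^4 - 6*h^3 + 6*h^2 - h + 45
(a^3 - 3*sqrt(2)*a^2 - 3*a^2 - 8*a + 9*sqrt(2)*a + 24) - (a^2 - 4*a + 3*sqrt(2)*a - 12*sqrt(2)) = a^3 - 3*sqrt(2)*a^2 - 4*a^2 - 4*a + 6*sqrt(2)*a + 12*sqrt(2) + 24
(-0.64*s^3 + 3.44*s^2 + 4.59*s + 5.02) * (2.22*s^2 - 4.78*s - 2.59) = -1.4208*s^5 + 10.696*s^4 - 4.5958*s^3 - 19.7054*s^2 - 35.8837*s - 13.0018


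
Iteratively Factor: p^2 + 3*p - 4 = (p + 4)*(p - 1)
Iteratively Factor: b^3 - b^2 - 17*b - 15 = (b - 5)*(b^2 + 4*b + 3) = (b - 5)*(b + 3)*(b + 1)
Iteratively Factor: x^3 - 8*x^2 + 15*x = (x - 3)*(x^2 - 5*x) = x*(x - 3)*(x - 5)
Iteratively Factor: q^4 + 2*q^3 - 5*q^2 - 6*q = (q + 3)*(q^3 - q^2 - 2*q) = (q + 1)*(q + 3)*(q^2 - 2*q) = (q - 2)*(q + 1)*(q + 3)*(q)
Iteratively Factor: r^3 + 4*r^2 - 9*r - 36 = (r - 3)*(r^2 + 7*r + 12) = (r - 3)*(r + 3)*(r + 4)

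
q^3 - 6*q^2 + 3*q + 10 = (q - 5)*(q - 2)*(q + 1)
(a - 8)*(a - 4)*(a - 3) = a^3 - 15*a^2 + 68*a - 96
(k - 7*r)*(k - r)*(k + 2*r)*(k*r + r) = k^4*r - 6*k^3*r^2 + k^3*r - 9*k^2*r^3 - 6*k^2*r^2 + 14*k*r^4 - 9*k*r^3 + 14*r^4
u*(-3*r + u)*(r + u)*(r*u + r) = -3*r^3*u^2 - 3*r^3*u - 2*r^2*u^3 - 2*r^2*u^2 + r*u^4 + r*u^3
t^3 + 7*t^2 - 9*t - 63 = (t - 3)*(t + 3)*(t + 7)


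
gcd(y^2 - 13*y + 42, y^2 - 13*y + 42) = y^2 - 13*y + 42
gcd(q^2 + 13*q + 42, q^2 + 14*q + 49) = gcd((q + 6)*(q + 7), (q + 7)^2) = q + 7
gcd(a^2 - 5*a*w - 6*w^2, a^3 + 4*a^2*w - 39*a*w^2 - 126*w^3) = -a + 6*w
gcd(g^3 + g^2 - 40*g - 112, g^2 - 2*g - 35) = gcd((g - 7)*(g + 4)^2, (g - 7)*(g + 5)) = g - 7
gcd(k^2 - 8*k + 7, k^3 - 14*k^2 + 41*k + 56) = k - 7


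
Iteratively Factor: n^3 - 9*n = (n + 3)*(n^2 - 3*n) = (n - 3)*(n + 3)*(n)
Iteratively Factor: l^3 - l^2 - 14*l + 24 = (l + 4)*(l^2 - 5*l + 6) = (l - 3)*(l + 4)*(l - 2)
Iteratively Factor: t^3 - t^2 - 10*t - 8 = (t + 1)*(t^2 - 2*t - 8) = (t + 1)*(t + 2)*(t - 4)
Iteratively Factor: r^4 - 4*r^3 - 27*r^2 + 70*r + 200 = (r + 2)*(r^3 - 6*r^2 - 15*r + 100) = (r - 5)*(r + 2)*(r^2 - r - 20) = (r - 5)*(r + 2)*(r + 4)*(r - 5)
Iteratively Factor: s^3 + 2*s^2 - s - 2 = (s + 2)*(s^2 - 1) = (s - 1)*(s + 2)*(s + 1)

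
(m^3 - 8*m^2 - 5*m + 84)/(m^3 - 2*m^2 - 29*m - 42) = (m - 4)/(m + 2)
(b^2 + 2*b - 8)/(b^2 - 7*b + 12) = (b^2 + 2*b - 8)/(b^2 - 7*b + 12)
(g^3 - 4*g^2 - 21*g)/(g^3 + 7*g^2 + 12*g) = (g - 7)/(g + 4)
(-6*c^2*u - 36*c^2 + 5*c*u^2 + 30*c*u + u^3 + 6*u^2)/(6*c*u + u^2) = -c - 6*c/u + u + 6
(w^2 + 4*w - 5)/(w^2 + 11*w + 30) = (w - 1)/(w + 6)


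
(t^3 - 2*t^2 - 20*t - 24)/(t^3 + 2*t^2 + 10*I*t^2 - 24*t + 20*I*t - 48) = (t^2 - 4*t - 12)/(t^2 + 10*I*t - 24)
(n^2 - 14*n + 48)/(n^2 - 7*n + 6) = (n - 8)/(n - 1)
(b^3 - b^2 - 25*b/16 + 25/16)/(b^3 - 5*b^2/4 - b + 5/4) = (b + 5/4)/(b + 1)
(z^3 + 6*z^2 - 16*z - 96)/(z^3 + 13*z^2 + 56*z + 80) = (z^2 + 2*z - 24)/(z^2 + 9*z + 20)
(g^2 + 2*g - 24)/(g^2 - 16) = (g + 6)/(g + 4)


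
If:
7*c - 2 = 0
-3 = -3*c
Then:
No Solution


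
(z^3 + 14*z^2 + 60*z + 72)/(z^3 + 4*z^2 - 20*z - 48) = (z + 6)/(z - 4)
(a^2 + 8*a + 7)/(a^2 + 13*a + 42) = (a + 1)/(a + 6)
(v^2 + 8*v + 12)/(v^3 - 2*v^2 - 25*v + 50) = (v^2 + 8*v + 12)/(v^3 - 2*v^2 - 25*v + 50)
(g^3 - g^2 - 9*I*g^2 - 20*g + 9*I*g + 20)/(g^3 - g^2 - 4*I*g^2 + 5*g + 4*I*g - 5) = (g - 4*I)/(g + I)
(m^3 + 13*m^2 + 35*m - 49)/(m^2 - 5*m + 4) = (m^2 + 14*m + 49)/(m - 4)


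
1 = 1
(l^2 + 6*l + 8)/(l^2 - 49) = (l^2 + 6*l + 8)/(l^2 - 49)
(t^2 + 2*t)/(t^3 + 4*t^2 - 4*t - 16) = t/(t^2 + 2*t - 8)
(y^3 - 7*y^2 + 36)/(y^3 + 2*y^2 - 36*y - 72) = (y - 3)/(y + 6)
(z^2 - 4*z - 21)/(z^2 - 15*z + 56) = (z + 3)/(z - 8)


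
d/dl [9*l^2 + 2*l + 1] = 18*l + 2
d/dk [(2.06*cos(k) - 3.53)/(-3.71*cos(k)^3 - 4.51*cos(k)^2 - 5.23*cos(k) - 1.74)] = (-15.2852*cos(k)^3 + 29.9983*cos(k)^2 + 31.8406*cos(k) + 22.0463)*sin(k)/(13.7641*cos(k)^6 + 33.4642*cos(k)^5 + 59.1467*cos(k)^4 + 60.0854*cos(k)^3 + 43.0477*cos(k)^2 + 18.2004*cos(k) + 3.0276)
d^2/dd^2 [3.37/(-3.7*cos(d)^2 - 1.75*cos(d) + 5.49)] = (184.5412*(1 - cos(d)^2)^2 + 65.46225*cos(d)^3 + 376.410465*cos(d)^2 - 98.547225*cos(d) - 342.09207)/(3.7*cos(d)^2 + 1.75*cos(d) - 5.49)^3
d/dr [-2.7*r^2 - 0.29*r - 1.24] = -5.4*r - 0.29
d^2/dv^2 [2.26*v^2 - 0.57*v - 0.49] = 4.52000000000000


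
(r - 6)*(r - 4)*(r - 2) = r^3 - 12*r^2 + 44*r - 48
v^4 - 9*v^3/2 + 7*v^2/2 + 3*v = v*(v - 3)*(v - 2)*(v + 1/2)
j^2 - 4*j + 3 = (j - 3)*(j - 1)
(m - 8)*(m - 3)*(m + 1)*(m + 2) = m^4 - 8*m^3 - 7*m^2 + 50*m + 48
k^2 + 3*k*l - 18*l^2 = (k - 3*l)*(k + 6*l)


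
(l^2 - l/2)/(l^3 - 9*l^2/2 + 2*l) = 1/(l - 4)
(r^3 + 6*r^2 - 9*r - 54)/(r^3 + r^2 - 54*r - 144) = (r - 3)/(r - 8)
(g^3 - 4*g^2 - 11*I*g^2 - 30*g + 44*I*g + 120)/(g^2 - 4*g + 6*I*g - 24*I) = (g^2 - 11*I*g - 30)/(g + 6*I)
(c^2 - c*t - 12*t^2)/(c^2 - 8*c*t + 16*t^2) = (-c - 3*t)/(-c + 4*t)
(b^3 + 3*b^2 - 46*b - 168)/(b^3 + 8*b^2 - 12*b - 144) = (b^2 - 3*b - 28)/(b^2 + 2*b - 24)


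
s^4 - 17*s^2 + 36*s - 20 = (s - 2)^2*(s - 1)*(s + 5)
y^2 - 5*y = y*(y - 5)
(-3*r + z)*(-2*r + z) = 6*r^2 - 5*r*z + z^2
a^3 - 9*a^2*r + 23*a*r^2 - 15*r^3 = (a - 5*r)*(a - 3*r)*(a - r)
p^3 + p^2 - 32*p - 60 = (p - 6)*(p + 2)*(p + 5)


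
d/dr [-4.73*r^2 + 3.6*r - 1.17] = 3.6 - 9.46*r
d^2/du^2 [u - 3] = 0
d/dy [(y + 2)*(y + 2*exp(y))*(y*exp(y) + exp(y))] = (y^3 + 4*y^2*exp(y) + 6*y^2 + 16*y*exp(y) + 8*y + 14*exp(y) + 2)*exp(y)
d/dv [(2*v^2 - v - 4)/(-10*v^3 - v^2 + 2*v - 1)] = (20*v^4 - 20*v^3 - 117*v^2 - 12*v + 9)/(100*v^6 + 20*v^5 - 39*v^4 + 16*v^3 + 6*v^2 - 4*v + 1)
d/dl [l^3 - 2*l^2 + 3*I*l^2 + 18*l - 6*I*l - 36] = 3*l^2 + l*(-4 + 6*I) + 18 - 6*I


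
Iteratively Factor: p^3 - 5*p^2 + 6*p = (p - 2)*(p^2 - 3*p) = p*(p - 2)*(p - 3)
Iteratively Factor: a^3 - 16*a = (a + 4)*(a^2 - 4*a) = (a - 4)*(a + 4)*(a)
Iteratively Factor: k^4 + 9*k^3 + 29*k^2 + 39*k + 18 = (k + 3)*(k^3 + 6*k^2 + 11*k + 6) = (k + 2)*(k + 3)*(k^2 + 4*k + 3) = (k + 2)*(k + 3)^2*(k + 1)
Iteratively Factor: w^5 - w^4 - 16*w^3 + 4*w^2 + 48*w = (w + 3)*(w^4 - 4*w^3 - 4*w^2 + 16*w) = (w - 4)*(w + 3)*(w^3 - 4*w) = w*(w - 4)*(w + 3)*(w^2 - 4) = w*(w - 4)*(w - 2)*(w + 3)*(w + 2)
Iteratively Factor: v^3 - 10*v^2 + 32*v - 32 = (v - 4)*(v^2 - 6*v + 8) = (v - 4)*(v - 2)*(v - 4)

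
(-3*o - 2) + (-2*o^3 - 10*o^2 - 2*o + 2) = -2*o^3 - 10*o^2 - 5*o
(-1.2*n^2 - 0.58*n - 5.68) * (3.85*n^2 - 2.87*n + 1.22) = -4.62*n^4 + 1.211*n^3 - 21.6674*n^2 + 15.594*n - 6.9296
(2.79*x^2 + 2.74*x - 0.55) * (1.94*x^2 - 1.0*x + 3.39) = 5.4126*x^4 + 2.5256*x^3 + 5.6511*x^2 + 9.8386*x - 1.8645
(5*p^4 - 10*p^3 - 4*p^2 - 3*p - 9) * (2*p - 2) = 10*p^5 - 30*p^4 + 12*p^3 + 2*p^2 - 12*p + 18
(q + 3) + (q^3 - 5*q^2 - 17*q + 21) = q^3 - 5*q^2 - 16*q + 24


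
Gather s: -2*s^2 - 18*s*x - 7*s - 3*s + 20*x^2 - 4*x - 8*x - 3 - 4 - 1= -2*s^2 + s*(-18*x - 10) + 20*x^2 - 12*x - 8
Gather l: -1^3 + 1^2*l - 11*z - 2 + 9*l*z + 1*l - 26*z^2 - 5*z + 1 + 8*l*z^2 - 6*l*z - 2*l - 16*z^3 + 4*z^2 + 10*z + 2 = l*(8*z^2 + 3*z) - 16*z^3 - 22*z^2 - 6*z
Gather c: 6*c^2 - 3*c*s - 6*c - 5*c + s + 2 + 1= 6*c^2 + c*(-3*s - 11) + s + 3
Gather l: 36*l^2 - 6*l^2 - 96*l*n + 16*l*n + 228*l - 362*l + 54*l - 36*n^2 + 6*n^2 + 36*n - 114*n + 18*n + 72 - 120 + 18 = 30*l^2 + l*(-80*n - 80) - 30*n^2 - 60*n - 30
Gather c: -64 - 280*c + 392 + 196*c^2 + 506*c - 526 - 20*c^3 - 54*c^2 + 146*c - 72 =-20*c^3 + 142*c^2 + 372*c - 270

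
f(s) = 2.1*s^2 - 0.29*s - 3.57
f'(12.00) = 50.11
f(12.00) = 295.35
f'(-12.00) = -50.69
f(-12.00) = 302.31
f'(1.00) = 3.91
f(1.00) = -1.76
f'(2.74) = 11.22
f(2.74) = 11.40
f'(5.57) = 23.10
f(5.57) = 59.97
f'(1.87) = 7.56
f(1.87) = 3.23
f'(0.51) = 1.85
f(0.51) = -3.17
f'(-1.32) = -5.83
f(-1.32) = 0.47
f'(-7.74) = -32.80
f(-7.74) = 124.48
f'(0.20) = 0.55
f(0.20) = -3.54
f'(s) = 4.2*s - 0.29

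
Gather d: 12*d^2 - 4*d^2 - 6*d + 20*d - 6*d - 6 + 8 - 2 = 8*d^2 + 8*d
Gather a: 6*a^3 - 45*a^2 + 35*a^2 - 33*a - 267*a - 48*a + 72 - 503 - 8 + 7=6*a^3 - 10*a^2 - 348*a - 432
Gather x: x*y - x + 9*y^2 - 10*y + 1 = x*(y - 1) + 9*y^2 - 10*y + 1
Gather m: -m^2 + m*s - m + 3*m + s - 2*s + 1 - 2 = -m^2 + m*(s + 2) - s - 1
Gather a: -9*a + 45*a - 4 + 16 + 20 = 36*a + 32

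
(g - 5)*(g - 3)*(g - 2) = g^3 - 10*g^2 + 31*g - 30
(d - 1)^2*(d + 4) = d^3 + 2*d^2 - 7*d + 4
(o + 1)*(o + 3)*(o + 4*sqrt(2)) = o^3 + 4*o^2 + 4*sqrt(2)*o^2 + 3*o + 16*sqrt(2)*o + 12*sqrt(2)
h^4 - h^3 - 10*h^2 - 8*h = h*(h - 4)*(h + 1)*(h + 2)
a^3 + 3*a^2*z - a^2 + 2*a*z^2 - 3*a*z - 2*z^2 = (a - 1)*(a + z)*(a + 2*z)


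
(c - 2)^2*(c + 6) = c^3 + 2*c^2 - 20*c + 24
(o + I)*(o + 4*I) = o^2 + 5*I*o - 4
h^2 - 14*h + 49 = (h - 7)^2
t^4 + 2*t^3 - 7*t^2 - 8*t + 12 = (t - 2)*(t - 1)*(t + 2)*(t + 3)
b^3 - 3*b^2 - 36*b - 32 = (b - 8)*(b + 1)*(b + 4)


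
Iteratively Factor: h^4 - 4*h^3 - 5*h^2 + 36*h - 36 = (h - 2)*(h^3 - 2*h^2 - 9*h + 18) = (h - 2)*(h + 3)*(h^2 - 5*h + 6) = (h - 2)^2*(h + 3)*(h - 3)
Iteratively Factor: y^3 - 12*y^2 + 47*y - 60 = (y - 3)*(y^2 - 9*y + 20) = (y - 5)*(y - 3)*(y - 4)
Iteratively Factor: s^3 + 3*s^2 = (s)*(s^2 + 3*s) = s^2*(s + 3)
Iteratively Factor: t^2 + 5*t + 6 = (t + 3)*(t + 2)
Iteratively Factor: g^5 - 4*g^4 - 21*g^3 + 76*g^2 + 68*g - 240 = (g + 4)*(g^4 - 8*g^3 + 11*g^2 + 32*g - 60) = (g + 2)*(g + 4)*(g^3 - 10*g^2 + 31*g - 30) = (g - 5)*(g + 2)*(g + 4)*(g^2 - 5*g + 6) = (g - 5)*(g - 3)*(g + 2)*(g + 4)*(g - 2)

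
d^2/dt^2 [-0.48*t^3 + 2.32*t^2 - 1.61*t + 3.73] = 4.64 - 2.88*t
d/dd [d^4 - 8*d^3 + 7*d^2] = 2*d*(2*d^2 - 12*d + 7)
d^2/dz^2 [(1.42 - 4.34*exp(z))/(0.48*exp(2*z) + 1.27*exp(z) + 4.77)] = (-0.999936*exp(4*z) + 3.954336*exp(3*z) + 62.21808*exp(2*z) + 15.576676*exp(z) - 107.349804)*exp(z)/(0.110592*exp(6*z) + 0.877824*exp(5*z) + 5.6196*exp(4*z) + 19.495135*exp(3*z) + 55.844775*exp(2*z) + 86.688549*exp(z) + 108.531333)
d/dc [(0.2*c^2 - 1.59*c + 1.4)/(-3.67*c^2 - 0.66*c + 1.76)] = (-5.9673*c^2 + 10.98*c - 1.8744)/(13.4689*c^4 + 4.8444*c^3 - 12.4828*c^2 - 2.3232*c + 3.0976)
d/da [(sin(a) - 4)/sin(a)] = 4*cos(a)/sin(a)^2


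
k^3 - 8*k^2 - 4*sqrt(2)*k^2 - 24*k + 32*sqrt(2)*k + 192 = (k - 8)*(k - 6*sqrt(2))*(k + 2*sqrt(2))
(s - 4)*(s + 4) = s^2 - 16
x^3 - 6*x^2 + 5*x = x*(x - 5)*(x - 1)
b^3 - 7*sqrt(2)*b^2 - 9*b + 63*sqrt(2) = (b - 3)*(b + 3)*(b - 7*sqrt(2))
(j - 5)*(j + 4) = j^2 - j - 20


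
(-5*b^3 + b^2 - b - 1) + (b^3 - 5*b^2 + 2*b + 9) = -4*b^3 - 4*b^2 + b + 8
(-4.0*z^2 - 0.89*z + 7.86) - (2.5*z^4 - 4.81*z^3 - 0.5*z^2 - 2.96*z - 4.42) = -2.5*z^4 + 4.81*z^3 - 3.5*z^2 + 2.07*z + 12.28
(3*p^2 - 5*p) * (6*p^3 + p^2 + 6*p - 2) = 18*p^5 - 27*p^4 + 13*p^3 - 36*p^2 + 10*p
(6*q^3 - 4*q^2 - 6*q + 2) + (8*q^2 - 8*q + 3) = 6*q^3 + 4*q^2 - 14*q + 5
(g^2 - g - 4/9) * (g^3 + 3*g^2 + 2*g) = g^5 + 2*g^4 - 13*g^3/9 - 10*g^2/3 - 8*g/9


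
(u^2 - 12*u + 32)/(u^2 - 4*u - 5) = (-u^2 + 12*u - 32)/(-u^2 + 4*u + 5)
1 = 1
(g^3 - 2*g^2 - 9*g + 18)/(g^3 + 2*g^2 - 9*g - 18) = (g - 2)/(g + 2)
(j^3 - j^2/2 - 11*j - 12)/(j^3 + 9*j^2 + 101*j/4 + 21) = 2*(j^2 - 2*j - 8)/(2*j^2 + 15*j + 28)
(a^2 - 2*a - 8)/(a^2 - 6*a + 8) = (a + 2)/(a - 2)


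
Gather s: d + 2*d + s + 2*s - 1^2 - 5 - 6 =3*d + 3*s - 12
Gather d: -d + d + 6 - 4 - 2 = 0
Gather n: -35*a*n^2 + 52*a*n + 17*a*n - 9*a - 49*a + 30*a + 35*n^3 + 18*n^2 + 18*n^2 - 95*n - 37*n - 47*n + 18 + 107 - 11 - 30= -28*a + 35*n^3 + n^2*(36 - 35*a) + n*(69*a - 179) + 84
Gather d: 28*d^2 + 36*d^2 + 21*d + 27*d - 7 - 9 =64*d^2 + 48*d - 16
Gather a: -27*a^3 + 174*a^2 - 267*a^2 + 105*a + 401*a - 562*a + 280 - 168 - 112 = -27*a^3 - 93*a^2 - 56*a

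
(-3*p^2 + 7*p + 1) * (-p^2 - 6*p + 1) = 3*p^4 + 11*p^3 - 46*p^2 + p + 1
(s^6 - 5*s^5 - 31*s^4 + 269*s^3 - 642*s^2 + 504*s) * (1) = s^6 - 5*s^5 - 31*s^4 + 269*s^3 - 642*s^2 + 504*s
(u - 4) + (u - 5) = 2*u - 9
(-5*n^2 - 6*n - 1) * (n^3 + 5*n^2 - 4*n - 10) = -5*n^5 - 31*n^4 - 11*n^3 + 69*n^2 + 64*n + 10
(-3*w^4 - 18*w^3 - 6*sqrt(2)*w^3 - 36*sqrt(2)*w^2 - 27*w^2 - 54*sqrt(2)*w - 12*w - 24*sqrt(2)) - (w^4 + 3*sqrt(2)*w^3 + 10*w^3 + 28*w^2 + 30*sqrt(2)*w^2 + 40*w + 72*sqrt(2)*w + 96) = -4*w^4 - 28*w^3 - 9*sqrt(2)*w^3 - 66*sqrt(2)*w^2 - 55*w^2 - 126*sqrt(2)*w - 52*w - 96 - 24*sqrt(2)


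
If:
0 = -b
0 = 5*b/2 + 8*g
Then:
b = 0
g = 0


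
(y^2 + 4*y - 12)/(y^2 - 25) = (y^2 + 4*y - 12)/(y^2 - 25)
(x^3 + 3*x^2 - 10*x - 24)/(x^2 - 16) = (x^2 - x - 6)/(x - 4)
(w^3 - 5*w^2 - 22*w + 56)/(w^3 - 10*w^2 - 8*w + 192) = (w^2 - 9*w + 14)/(w^2 - 14*w + 48)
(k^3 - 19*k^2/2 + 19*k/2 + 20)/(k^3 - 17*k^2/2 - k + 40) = (k + 1)/(k + 2)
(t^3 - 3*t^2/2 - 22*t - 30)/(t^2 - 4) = (t^2 - 7*t/2 - 15)/(t - 2)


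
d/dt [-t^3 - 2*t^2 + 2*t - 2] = -3*t^2 - 4*t + 2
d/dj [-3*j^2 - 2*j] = -6*j - 2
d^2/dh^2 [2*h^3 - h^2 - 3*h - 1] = 12*h - 2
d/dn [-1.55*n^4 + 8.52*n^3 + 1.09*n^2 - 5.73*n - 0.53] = -6.2*n^3 + 25.56*n^2 + 2.18*n - 5.73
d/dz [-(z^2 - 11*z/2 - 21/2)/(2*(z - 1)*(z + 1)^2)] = (z^3/2 - 6*z^2 - 12*z + 5/2)/(z^5 + z^4 - 2*z^3 - 2*z^2 + z + 1)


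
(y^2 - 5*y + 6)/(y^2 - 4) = (y - 3)/(y + 2)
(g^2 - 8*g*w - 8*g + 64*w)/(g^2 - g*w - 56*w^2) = (g - 8)/(g + 7*w)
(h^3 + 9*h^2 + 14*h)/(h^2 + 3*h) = (h^2 + 9*h + 14)/(h + 3)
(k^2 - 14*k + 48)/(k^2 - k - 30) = (k - 8)/(k + 5)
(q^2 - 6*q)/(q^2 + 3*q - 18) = q*(q - 6)/(q^2 + 3*q - 18)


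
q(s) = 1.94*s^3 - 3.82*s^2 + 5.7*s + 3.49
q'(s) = 5.82*s^2 - 7.64*s + 5.7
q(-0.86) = -5.47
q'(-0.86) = 16.57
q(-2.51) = -65.56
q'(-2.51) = 61.54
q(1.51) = 10.07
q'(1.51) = 7.43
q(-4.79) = -324.67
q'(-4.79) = 175.83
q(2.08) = 16.28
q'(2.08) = 14.99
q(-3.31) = -127.58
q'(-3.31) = 94.75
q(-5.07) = -376.43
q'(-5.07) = 194.04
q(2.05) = 15.83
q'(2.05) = 14.50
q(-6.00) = -587.27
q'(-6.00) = 261.06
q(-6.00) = -587.27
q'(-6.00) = 261.06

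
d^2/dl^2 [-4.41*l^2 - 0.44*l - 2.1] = -8.82000000000000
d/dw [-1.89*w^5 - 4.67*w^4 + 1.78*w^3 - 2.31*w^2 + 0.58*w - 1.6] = -9.45*w^4 - 18.68*w^3 + 5.34*w^2 - 4.62*w + 0.58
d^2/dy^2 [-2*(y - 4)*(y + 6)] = -4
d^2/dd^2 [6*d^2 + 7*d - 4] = 12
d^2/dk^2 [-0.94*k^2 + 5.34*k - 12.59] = -1.88000000000000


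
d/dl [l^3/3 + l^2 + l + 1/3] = l^2 + 2*l + 1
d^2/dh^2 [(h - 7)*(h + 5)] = 2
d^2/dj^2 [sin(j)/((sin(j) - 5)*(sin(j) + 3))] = (-sin(j)^5 - 2*sin(j)^4 - 88*sin(j)^3 + 30*sin(j)^2 - 135*sin(j) - 60)/((sin(j) - 5)^3*(sin(j) + 3)^3)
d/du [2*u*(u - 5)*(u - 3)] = 6*u^2 - 32*u + 30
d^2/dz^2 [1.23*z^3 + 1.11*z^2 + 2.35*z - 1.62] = 7.38*z + 2.22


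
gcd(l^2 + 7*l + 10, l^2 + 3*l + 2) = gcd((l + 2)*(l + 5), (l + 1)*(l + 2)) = l + 2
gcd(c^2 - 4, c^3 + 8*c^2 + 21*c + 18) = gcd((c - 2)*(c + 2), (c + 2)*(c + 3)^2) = c + 2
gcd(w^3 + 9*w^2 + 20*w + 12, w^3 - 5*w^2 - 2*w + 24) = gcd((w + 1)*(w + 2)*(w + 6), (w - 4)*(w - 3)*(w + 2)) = w + 2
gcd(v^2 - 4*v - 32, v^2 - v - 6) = 1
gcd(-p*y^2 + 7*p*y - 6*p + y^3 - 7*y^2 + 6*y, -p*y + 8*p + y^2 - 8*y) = -p + y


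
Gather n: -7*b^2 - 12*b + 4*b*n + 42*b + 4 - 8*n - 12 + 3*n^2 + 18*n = -7*b^2 + 30*b + 3*n^2 + n*(4*b + 10) - 8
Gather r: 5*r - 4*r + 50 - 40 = r + 10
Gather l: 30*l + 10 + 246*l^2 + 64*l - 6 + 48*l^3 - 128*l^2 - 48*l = 48*l^3 + 118*l^2 + 46*l + 4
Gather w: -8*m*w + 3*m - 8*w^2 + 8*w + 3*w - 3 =3*m - 8*w^2 + w*(11 - 8*m) - 3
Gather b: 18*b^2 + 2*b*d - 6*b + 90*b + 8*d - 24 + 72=18*b^2 + b*(2*d + 84) + 8*d + 48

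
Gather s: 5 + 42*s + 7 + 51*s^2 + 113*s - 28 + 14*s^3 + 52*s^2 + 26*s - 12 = 14*s^3 + 103*s^2 + 181*s - 28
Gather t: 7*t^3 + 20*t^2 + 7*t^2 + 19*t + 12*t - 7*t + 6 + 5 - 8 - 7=7*t^3 + 27*t^2 + 24*t - 4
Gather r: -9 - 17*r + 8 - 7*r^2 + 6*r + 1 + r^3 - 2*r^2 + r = r^3 - 9*r^2 - 10*r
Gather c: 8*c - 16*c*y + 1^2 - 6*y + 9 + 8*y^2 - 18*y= c*(8 - 16*y) + 8*y^2 - 24*y + 10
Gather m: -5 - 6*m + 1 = -6*m - 4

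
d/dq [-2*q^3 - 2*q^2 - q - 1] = -6*q^2 - 4*q - 1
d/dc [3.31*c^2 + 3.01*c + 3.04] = 6.62*c + 3.01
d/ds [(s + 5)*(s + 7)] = 2*s + 12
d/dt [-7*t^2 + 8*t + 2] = 8 - 14*t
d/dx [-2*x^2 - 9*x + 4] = -4*x - 9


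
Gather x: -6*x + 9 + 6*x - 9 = 0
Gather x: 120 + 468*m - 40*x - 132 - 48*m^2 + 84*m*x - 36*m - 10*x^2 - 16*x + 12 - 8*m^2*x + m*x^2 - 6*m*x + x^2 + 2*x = -48*m^2 + 432*m + x^2*(m - 9) + x*(-8*m^2 + 78*m - 54)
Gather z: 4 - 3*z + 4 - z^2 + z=-z^2 - 2*z + 8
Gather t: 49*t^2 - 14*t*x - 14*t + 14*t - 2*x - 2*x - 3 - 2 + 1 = 49*t^2 - 14*t*x - 4*x - 4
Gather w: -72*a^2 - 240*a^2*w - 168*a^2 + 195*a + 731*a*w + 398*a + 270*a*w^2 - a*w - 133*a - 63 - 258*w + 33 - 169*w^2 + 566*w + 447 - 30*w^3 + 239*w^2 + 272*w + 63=-240*a^2 + 460*a - 30*w^3 + w^2*(270*a + 70) + w*(-240*a^2 + 730*a + 580) + 480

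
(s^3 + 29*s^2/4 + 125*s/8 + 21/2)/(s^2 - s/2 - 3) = (s^2 + 23*s/4 + 7)/(s - 2)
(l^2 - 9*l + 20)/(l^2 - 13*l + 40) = (l - 4)/(l - 8)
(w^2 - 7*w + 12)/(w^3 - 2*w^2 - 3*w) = (w - 4)/(w*(w + 1))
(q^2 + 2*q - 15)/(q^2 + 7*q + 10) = (q - 3)/(q + 2)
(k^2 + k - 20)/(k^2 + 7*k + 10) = (k - 4)/(k + 2)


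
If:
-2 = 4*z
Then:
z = -1/2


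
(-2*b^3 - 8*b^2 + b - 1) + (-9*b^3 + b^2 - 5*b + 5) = -11*b^3 - 7*b^2 - 4*b + 4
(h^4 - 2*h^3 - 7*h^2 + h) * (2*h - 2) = 2*h^5 - 6*h^4 - 10*h^3 + 16*h^2 - 2*h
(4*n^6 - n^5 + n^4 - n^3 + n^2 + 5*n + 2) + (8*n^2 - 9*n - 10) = 4*n^6 - n^5 + n^4 - n^3 + 9*n^2 - 4*n - 8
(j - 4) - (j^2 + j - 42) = 38 - j^2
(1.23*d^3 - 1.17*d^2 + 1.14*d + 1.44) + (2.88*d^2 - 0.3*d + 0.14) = 1.23*d^3 + 1.71*d^2 + 0.84*d + 1.58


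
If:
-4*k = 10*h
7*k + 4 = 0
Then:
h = 8/35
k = -4/7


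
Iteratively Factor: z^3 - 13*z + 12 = (z - 3)*(z^2 + 3*z - 4) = (z - 3)*(z + 4)*(z - 1)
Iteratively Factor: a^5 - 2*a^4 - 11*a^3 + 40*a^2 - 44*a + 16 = (a - 1)*(a^4 - a^3 - 12*a^2 + 28*a - 16) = (a - 1)*(a + 4)*(a^3 - 5*a^2 + 8*a - 4) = (a - 2)*(a - 1)*(a + 4)*(a^2 - 3*a + 2) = (a - 2)*(a - 1)^2*(a + 4)*(a - 2)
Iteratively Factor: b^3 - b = (b + 1)*(b^2 - b) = (b - 1)*(b + 1)*(b)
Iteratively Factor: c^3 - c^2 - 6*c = (c + 2)*(c^2 - 3*c) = c*(c + 2)*(c - 3)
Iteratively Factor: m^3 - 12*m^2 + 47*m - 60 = (m - 4)*(m^2 - 8*m + 15) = (m - 5)*(m - 4)*(m - 3)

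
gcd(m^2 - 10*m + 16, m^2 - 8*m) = m - 8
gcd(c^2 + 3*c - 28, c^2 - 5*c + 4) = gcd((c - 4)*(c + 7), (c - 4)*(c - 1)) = c - 4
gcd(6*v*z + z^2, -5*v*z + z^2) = z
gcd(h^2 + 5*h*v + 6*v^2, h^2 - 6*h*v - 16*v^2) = h + 2*v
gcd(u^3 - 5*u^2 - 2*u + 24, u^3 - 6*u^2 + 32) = u^2 - 2*u - 8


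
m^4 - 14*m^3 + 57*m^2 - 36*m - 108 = (m - 6)^2*(m - 3)*(m + 1)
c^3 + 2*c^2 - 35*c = c*(c - 5)*(c + 7)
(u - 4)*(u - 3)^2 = u^3 - 10*u^2 + 33*u - 36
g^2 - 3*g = g*(g - 3)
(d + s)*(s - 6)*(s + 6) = d*s^2 - 36*d + s^3 - 36*s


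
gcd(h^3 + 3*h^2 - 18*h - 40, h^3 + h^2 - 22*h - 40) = h + 2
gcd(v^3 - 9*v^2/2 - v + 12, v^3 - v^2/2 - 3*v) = v^2 - v/2 - 3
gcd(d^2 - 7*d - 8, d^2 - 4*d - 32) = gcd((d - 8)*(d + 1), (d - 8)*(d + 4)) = d - 8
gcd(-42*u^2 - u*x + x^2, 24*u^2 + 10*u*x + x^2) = 6*u + x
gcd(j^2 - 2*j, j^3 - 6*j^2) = j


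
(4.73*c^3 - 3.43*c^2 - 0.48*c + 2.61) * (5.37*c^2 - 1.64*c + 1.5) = 25.4001*c^5 - 26.1763*c^4 + 10.1426*c^3 + 9.6579*c^2 - 5.0004*c + 3.915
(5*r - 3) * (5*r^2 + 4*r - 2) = 25*r^3 + 5*r^2 - 22*r + 6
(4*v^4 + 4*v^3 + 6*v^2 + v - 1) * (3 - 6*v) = -24*v^5 - 12*v^4 - 24*v^3 + 12*v^2 + 9*v - 3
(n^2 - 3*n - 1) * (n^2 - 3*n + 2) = n^4 - 6*n^3 + 10*n^2 - 3*n - 2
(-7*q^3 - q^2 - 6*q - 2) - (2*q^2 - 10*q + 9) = -7*q^3 - 3*q^2 + 4*q - 11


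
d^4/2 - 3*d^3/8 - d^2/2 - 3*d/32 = d*(d/2 + 1/4)*(d - 3/2)*(d + 1/4)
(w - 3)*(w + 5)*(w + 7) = w^3 + 9*w^2 - w - 105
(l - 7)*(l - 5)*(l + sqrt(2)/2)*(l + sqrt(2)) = l^4 - 12*l^3 + 3*sqrt(2)*l^3/2 - 18*sqrt(2)*l^2 + 36*l^2 - 12*l + 105*sqrt(2)*l/2 + 35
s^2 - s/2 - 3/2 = (s - 3/2)*(s + 1)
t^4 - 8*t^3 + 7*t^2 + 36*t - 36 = (t - 6)*(t - 3)*(t - 1)*(t + 2)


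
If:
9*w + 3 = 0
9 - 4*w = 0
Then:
No Solution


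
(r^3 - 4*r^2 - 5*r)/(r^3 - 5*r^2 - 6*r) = (r - 5)/(r - 6)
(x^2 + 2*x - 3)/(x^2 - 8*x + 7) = (x + 3)/(x - 7)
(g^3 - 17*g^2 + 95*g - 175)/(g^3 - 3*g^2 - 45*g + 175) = (g - 7)/(g + 7)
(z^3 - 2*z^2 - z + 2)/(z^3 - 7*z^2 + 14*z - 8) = (z + 1)/(z - 4)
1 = 1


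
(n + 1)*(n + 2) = n^2 + 3*n + 2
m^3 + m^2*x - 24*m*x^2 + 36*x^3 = (m - 3*x)*(m - 2*x)*(m + 6*x)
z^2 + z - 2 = (z - 1)*(z + 2)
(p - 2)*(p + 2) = p^2 - 4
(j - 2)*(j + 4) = j^2 + 2*j - 8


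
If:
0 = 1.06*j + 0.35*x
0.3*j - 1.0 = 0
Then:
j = 3.33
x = -10.10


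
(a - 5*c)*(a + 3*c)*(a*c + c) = a^3*c - 2*a^2*c^2 + a^2*c - 15*a*c^3 - 2*a*c^2 - 15*c^3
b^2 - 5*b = b*(b - 5)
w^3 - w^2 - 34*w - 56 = (w - 7)*(w + 2)*(w + 4)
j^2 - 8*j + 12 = (j - 6)*(j - 2)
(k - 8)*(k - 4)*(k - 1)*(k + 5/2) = k^4 - 21*k^3/2 + 23*k^2/2 + 78*k - 80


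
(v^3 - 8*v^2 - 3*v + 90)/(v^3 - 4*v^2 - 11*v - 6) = (v^2 - 2*v - 15)/(v^2 + 2*v + 1)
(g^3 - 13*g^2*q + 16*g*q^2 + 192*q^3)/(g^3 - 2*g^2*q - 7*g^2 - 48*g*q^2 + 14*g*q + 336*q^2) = (g^2 - 5*g*q - 24*q^2)/(g^2 + 6*g*q - 7*g - 42*q)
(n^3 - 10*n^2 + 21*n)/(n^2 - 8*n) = (n^2 - 10*n + 21)/(n - 8)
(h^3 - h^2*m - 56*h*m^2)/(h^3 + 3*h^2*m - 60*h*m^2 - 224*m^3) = h/(h + 4*m)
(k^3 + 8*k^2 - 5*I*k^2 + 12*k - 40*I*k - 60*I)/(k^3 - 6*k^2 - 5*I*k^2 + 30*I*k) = (k^2 + 8*k + 12)/(k*(k - 6))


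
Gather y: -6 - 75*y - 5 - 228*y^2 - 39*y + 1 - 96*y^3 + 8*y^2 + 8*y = -96*y^3 - 220*y^2 - 106*y - 10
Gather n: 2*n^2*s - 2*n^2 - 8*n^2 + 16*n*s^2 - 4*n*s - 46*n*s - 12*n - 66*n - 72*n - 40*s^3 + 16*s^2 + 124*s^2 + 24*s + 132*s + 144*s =n^2*(2*s - 10) + n*(16*s^2 - 50*s - 150) - 40*s^3 + 140*s^2 + 300*s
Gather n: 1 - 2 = -1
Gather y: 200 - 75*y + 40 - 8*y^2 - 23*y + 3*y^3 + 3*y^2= 3*y^3 - 5*y^2 - 98*y + 240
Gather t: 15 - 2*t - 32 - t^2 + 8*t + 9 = -t^2 + 6*t - 8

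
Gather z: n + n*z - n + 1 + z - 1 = z*(n + 1)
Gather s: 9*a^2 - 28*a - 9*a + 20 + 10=9*a^2 - 37*a + 30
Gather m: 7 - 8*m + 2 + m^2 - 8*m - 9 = m^2 - 16*m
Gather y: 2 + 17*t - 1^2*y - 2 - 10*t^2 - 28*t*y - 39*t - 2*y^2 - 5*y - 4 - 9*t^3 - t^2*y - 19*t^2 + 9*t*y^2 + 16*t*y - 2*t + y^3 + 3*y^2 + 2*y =-9*t^3 - 29*t^2 - 24*t + y^3 + y^2*(9*t + 1) + y*(-t^2 - 12*t - 4) - 4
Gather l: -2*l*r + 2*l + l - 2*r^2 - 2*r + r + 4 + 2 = l*(3 - 2*r) - 2*r^2 - r + 6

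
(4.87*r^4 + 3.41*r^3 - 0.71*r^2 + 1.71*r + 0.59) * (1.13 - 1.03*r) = -5.0161*r^5 + 1.9908*r^4 + 4.5846*r^3 - 2.5636*r^2 + 1.3246*r + 0.6667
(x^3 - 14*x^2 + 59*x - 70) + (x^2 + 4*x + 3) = x^3 - 13*x^2 + 63*x - 67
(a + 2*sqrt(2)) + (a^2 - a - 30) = a^2 - 30 + 2*sqrt(2)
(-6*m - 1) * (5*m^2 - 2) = -30*m^3 - 5*m^2 + 12*m + 2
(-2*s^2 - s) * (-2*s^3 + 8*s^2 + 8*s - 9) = 4*s^5 - 14*s^4 - 24*s^3 + 10*s^2 + 9*s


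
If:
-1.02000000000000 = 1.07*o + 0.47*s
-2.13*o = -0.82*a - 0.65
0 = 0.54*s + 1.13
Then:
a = -0.88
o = -0.03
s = -2.09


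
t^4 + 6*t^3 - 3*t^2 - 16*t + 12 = (t - 1)^2*(t + 2)*(t + 6)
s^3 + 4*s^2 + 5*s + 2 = (s + 1)^2*(s + 2)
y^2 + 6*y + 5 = (y + 1)*(y + 5)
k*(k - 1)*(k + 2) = k^3 + k^2 - 2*k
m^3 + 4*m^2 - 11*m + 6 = (m - 1)^2*(m + 6)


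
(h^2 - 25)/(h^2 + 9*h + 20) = (h - 5)/(h + 4)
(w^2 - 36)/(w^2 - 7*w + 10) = (w^2 - 36)/(w^2 - 7*w + 10)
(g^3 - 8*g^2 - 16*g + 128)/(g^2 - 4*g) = g - 4 - 32/g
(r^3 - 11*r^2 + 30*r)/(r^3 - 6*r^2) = (r - 5)/r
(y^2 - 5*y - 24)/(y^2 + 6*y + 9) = (y - 8)/(y + 3)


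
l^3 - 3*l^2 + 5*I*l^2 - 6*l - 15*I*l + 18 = (l - 3)*(l + 2*I)*(l + 3*I)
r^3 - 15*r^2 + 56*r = r*(r - 8)*(r - 7)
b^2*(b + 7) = b^3 + 7*b^2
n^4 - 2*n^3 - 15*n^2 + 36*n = n*(n - 3)^2*(n + 4)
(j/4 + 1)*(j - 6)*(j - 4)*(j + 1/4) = j^4/4 - 23*j^3/16 - 35*j^2/8 + 23*j + 6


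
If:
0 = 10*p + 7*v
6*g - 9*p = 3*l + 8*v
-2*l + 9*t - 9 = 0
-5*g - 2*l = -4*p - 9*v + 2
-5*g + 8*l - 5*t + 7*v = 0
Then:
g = 187/566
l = 6885/24904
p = -11823/24904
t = 13217/12452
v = 8445/12452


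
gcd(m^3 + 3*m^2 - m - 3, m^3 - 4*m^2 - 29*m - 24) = m^2 + 4*m + 3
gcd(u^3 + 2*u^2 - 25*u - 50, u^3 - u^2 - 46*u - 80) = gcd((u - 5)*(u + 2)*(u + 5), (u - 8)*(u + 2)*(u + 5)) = u^2 + 7*u + 10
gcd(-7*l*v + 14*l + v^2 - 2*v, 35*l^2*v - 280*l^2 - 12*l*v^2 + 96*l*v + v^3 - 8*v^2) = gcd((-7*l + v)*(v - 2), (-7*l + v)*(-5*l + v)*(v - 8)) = -7*l + v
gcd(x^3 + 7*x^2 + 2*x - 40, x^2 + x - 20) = x + 5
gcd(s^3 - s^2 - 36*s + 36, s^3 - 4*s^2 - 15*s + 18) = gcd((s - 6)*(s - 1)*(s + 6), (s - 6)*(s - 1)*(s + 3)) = s^2 - 7*s + 6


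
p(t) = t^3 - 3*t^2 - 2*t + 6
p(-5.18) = -203.13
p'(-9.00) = 295.00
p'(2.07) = -1.57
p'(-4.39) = 82.16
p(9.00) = 474.00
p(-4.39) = -127.64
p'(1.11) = -4.96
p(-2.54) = -24.66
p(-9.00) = -948.00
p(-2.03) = -10.67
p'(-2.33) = 28.27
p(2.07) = -2.12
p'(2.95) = 6.41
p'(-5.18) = 109.58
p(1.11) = 1.45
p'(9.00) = 187.00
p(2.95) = -0.34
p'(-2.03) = 22.54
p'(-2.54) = 32.59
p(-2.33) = -18.28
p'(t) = 3*t^2 - 6*t - 2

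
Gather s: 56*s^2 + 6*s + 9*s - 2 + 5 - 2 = 56*s^2 + 15*s + 1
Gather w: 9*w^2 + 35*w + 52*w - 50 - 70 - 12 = 9*w^2 + 87*w - 132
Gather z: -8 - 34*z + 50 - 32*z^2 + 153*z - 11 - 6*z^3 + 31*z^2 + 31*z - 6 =-6*z^3 - z^2 + 150*z + 25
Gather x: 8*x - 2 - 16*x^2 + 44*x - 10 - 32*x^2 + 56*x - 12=-48*x^2 + 108*x - 24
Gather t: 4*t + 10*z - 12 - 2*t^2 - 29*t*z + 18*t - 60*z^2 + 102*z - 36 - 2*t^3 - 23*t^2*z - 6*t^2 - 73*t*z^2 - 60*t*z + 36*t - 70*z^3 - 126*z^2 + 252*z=-2*t^3 + t^2*(-23*z - 8) + t*(-73*z^2 - 89*z + 58) - 70*z^3 - 186*z^2 + 364*z - 48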